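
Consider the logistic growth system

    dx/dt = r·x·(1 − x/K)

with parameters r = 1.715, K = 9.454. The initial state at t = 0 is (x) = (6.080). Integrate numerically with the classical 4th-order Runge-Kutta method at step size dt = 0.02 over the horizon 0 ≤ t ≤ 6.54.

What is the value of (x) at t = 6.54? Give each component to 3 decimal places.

t=0.000: state=(6.080)
step 1 (dt=0.02): k1=(3.721), k2=(3.703), k3=(3.703), k4=(3.684); state += dt/6·(k1+2k2+2k3+k4)
t=0.020: state=(6.154)
t=0.040: state=(6.227)
t=0.060: state=(6.300)
continuing one RK4 step at a time; state shown every 25 steps (Δt=0.5):
t=0.500: state=(7.652)
t=1.000: state=(8.596)
t=1.500: state=(9.070)
t=2.000: state=(9.287)
t=2.500: state=(9.382)
t=3.000: state=(9.424)
t=3.500: state=(9.441)
t=4.000: state=(9.449)
t=4.500: state=(9.452)
t=5.000: state=(9.453)
t=5.500: state=(9.454)
t=6.000: state=(9.454)
t=6.500: state=(9.454)
t=6.540: state=(9.454)

(x) = (9.454)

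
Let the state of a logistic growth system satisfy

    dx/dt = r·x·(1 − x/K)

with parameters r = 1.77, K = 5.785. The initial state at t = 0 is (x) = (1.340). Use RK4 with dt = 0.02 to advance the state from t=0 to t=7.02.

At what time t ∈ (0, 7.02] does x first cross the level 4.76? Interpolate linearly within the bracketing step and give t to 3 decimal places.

t = 1.545

t=0.000: state=(1.340)
step 1 (dt=0.02): k1=(1.822), k2=(1.840), k3=(1.840), k4=(1.857); state += dt/6·(k1+2k2+2k3+k4)
t=0.020: state=(1.377)
t=0.040: state=(1.414)
t=0.060: state=(1.452)
continuing one RK4 step at a time; state shown every 25 steps (Δt=0.5):
t=0.500: state=(2.442)
t=1.000: state=(3.696)
t=1.500: state=(4.691)
t=1.540: state=(4.753)
next step: t=1.560: state=(4.782) — x has crossed 4.76
linear interpolation between t=1.540 (4.75250) and t=1.560 (4.78219) → t≈1.545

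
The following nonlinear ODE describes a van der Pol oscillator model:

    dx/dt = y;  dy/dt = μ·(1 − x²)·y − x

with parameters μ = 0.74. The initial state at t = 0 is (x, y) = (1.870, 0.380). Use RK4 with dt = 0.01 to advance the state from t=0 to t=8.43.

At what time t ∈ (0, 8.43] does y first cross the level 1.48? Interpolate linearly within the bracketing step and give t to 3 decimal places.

t=0.000: state=(1.870, 0.380)
step 1 (dt=0.01): k1=(0.380, -2.572), k2=(0.367, -2.552), k3=(0.367, -2.552), k4=(0.354, -2.532); state += dt/6·(k1+2k2+2k3+k4)
t=0.010: state=(1.874, 0.354)
t=0.020: state=(1.877, 0.329)
t=0.030: state=(1.880, 0.305)
continuing one RK4 step at a time; state shown every 50 steps (Δt=0.5):
t=0.500: state=(1.816, -0.464)
t=1.000: state=(1.478, -0.864)
t=1.500: state=(0.948, -1.285)
t=2.000: state=(0.149, -1.955)
t=2.500: state=(-0.980, -2.360)
t=3.000: state=(-1.858, -0.919)
t=3.500: state=(-1.969, 0.283)
t=4.000: state=(-1.700, 0.737)
t=4.500: state=(-1.248, 1.083)
t=4.890: state=(-0.756, 1.470)
next step: t=4.900: state=(-0.741, 1.482) — y has crossed 1.48
linear interpolation between t=4.890 (1.46984) and t=4.900 (1.48213) → t≈4.898

t = 4.898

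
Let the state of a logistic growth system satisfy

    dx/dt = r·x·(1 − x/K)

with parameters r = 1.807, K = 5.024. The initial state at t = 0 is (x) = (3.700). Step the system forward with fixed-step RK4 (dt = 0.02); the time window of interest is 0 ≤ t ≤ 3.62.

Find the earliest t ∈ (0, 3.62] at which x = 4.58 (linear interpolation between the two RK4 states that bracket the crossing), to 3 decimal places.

t = 0.723

t=0.000: state=(3.700)
step 1 (dt=0.02): k1=(1.762), k2=(1.747), k3=(1.747), k4=(1.732); state += dt/6·(k1+2k2+2k3+k4)
t=0.020: state=(3.735)
t=0.040: state=(3.769)
t=0.060: state=(3.803)
continuing one RK4 step at a time; state shown every 10 steps (Δt=0.2):
t=0.200: state=(4.021)
t=0.400: state=(4.281)
t=0.600: state=(4.482)
t=0.720: state=(4.578)
next step: t=0.740: state=(4.592) — x has crossed 4.58
linear interpolation between t=0.720 (4.57801) and t=0.740 (4.59248) → t≈0.723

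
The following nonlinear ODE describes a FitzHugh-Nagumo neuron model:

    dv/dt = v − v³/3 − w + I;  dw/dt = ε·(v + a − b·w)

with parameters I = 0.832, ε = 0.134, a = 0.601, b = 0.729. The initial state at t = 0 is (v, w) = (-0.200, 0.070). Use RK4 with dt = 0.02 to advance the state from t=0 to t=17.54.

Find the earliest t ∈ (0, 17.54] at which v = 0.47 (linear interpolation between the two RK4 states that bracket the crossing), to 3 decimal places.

t = 0.812

t=0.000: state=(-0.200, 0.070)
step 1 (dt=0.02): k1=(0.565, 0.047), k2=(0.570, 0.048), k3=(0.570, 0.048), k4=(0.575, 0.048); state += dt/6·(k1+2k2+2k3+k4)
t=0.020: state=(-0.189, 0.071)
t=0.040: state=(-0.177, 0.072)
t=0.060: state=(-0.165, 0.073)
t=0.800: state=(0.457, 0.136)
next step: t=0.820: state=(0.479, 0.139) — v has crossed 0.47
linear interpolation between t=0.800 (0.45656) and t=0.820 (0.47911) → t≈0.812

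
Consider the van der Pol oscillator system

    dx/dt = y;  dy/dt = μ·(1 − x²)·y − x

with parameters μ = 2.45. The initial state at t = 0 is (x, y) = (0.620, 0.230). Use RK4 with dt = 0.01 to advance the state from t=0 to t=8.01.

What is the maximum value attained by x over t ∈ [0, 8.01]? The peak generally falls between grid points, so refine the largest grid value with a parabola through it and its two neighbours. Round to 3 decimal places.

t=0.000: state=(0.620, 0.230)
step 1 (dt=0.01): k1=(0.230, -0.273), k2=(0.229, -0.277), k3=(0.229, -0.277), k4=(0.227, -0.281); state += dt/6·(k1+2k2+2k3+k4)
t=0.010: state=(0.622, 0.227)
t=0.020: state=(0.625, 0.224)
t=0.030: state=(0.627, 0.221)
continuing one RK4 step at a time; state shown every 50 steps (Δt=0.5):
t=0.500: state=(0.683, -0.011)
t=1.000: state=(0.568, -0.506)
t=1.500: state=(0.055, -1.795)
t=2.000: state=(-1.369, -2.894)
t=2.500: state=(-1.881, 0.068)
t=3.000: state=(-1.763, 0.312)
t=3.500: state=(-1.590, 0.382)
t=4.000: state=(-1.374, 0.492)
t=4.500: state=(-1.076, 0.739)
t=5.000: state=(-0.546, 1.574)
t=5.500: state=(0.907, 4.367)
t=6.000: state=(2.018, 0.149)
t=6.500: state=(1.937, -0.268)
t=7.000: state=(1.791, -0.314)
t=7.500: state=(1.621, -0.371)
t=8.000: state=(1.413, -0.469)
t=8.010: state=(1.408, -0.471)
largest grid value and its neighbours: x(6.050)=2.02211, x(6.060)=2.02218, x(6.070)=2.02205
parabola through these three points peaks at t≈6.059 with x≈2.02218

max x = 2.022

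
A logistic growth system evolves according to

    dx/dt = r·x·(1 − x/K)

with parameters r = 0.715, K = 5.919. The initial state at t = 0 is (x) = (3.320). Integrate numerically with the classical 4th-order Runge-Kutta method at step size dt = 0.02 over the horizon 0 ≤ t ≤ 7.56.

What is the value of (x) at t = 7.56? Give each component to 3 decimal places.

t=0.000: state=(3.320)
step 1 (dt=0.02): k1=(1.042), k2=(1.041), k3=(1.041), k4=(1.040); state += dt/6·(k1+2k2+2k3+k4)
t=0.020: state=(3.341)
t=0.040: state=(3.362)
t=0.060: state=(3.382)
continuing one RK4 step at a time; state shown every 25 steps (Δt=0.5):
t=0.500: state=(3.825)
t=1.000: state=(4.280)
t=1.500: state=(4.669)
t=2.000: state=(4.985)
t=2.500: state=(5.233)
t=3.000: state=(5.422)
t=3.500: state=(5.562)
t=4.000: state=(5.665)
t=4.500: state=(5.739)
t=5.000: state=(5.792)
t=5.500: state=(5.830)
t=6.000: state=(5.856)
t=6.500: state=(5.875)
t=7.000: state=(5.888)
t=7.500: state=(5.897)
t=7.560: state=(5.898)

(x) = (5.898)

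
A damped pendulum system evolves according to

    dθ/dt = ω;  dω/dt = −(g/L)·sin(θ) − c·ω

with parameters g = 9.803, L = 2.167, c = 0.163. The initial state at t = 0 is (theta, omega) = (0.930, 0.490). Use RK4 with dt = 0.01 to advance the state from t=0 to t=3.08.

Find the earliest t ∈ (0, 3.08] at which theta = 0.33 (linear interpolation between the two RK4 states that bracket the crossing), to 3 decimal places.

t=0.000: state=(0.930, 0.490)
step 1 (dt=0.01): k1=(0.490, -3.706), k2=(0.471, -3.710), k3=(0.471, -3.710), k4=(0.453, -3.713); state += dt/6·(k1+2k2+2k3+k4)
t=0.010: state=(0.935, 0.453)
t=0.020: state=(0.939, 0.416)
t=0.030: state=(0.943, 0.379)
continuing one RK4 step at a time; state shown every 10 steps (Δt=0.1):
t=0.100: state=(0.960, 0.118)
t=0.200: state=(0.954, -0.252)
t=0.300: state=(0.910, -0.609)
t=0.400: state=(0.833, -0.943)
t=0.500: state=(0.723, -1.243)
t=0.600: state=(0.585, -1.497)
t=0.700: state=(0.426, -1.690)
t=0.750: state=(0.339, -1.761)
next step: t=0.760: state=(0.322, -1.772) — theta has crossed 0.33
linear interpolation between t=0.750 (0.33924) and t=0.760 (0.32158) → t≈0.755

t = 0.755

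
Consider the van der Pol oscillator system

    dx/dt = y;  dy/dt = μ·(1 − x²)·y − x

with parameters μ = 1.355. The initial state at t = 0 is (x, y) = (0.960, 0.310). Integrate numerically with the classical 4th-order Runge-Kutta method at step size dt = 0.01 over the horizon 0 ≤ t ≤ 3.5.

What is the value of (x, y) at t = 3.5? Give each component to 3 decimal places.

t=0.000: state=(0.960, 0.310)
step 1 (dt=0.01): k1=(0.310, -0.927), k2=(0.305, -0.930), k3=(0.305, -0.930), k4=(0.301, -0.934); state += dt/6·(k1+2k2+2k3+k4)
t=0.010: state=(0.963, 0.301)
t=0.020: state=(0.966, 0.291)
t=0.030: state=(0.969, 0.282)
continuing one RK4 step at a time; state shown every 20 steps (Δt=0.2):
t=0.200: state=(1.003, 0.115)
t=0.400: state=(1.006, -0.086)
t=0.600: state=(0.968, -0.286)
t=0.800: state=(0.891, -0.486)
t=1.000: state=(0.773, -0.703)
t=1.200: state=(0.608, -0.958)
t=1.400: state=(0.385, -1.285)
t=1.600: state=(0.087, -1.712)
t=1.800: state=(-0.305, -2.210)
t=2.000: state=(-0.787, -2.547)
t=2.200: state=(-1.283, -2.278)
t=2.400: state=(-1.655, -1.391)
t=2.600: state=(-1.841, -0.519)
t=2.800: state=(-1.887, 0.008)
t=3.000: state=(-1.855, 0.276)
t=3.200: state=(-1.784, 0.419)
t=3.400: state=(-1.691, 0.511)
t=3.500: state=(-1.638, 0.550)

(x, y) = (-1.638, 0.550)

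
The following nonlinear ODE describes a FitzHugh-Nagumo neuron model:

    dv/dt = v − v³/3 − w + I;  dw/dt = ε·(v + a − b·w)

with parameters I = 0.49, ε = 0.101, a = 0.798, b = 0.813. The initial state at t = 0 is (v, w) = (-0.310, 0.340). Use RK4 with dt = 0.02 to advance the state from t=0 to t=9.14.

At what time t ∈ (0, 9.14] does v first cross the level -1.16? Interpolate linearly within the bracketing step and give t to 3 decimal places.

t = 2.304

t=0.000: state=(-0.310, 0.340)
step 1 (dt=0.02): k1=(-0.150, 0.021), k2=(-0.152, 0.021), k3=(-0.152, 0.021), k4=(-0.153, 0.021); state += dt/6·(k1+2k2+2k3+k4)
t=0.020: state=(-0.313, 0.340)
t=0.040: state=(-0.316, 0.341)
t=0.060: state=(-0.319, 0.341)
continuing one RK4 step at a time; state shown every 25 steps (Δt=0.5):
t=0.500: state=(-0.407, 0.348)
t=1.000: state=(-0.557, 0.350)
t=1.500: state=(-0.766, 0.343)
t=2.000: state=(-1.013, 0.325)
t=2.300: state=(-1.158, 0.308)
next step: t=2.320: state=(-1.167, 0.307) — v has crossed -1.16
linear interpolation between t=2.300 (-1.15808) and t=2.320 (-1.16721) → t≈2.304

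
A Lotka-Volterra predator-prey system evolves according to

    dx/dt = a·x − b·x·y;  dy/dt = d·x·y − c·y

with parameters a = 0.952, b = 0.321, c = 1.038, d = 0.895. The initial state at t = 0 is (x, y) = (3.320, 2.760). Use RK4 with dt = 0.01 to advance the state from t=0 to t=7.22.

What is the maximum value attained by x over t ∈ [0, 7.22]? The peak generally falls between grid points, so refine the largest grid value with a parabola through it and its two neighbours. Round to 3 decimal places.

max x = 3.324

t=0.000: state=(3.320, 2.760)
step 1 (dt=0.01): k1=(0.219, 5.336), k2=(0.191, 5.391), k3=(0.191, 5.391), k4=(0.162, 5.445); state += dt/6·(k1+2k2+2k3+k4)
t=0.010: state=(3.322, 2.814)
t=0.020: state=(3.323, 2.869)
t=0.030: state=(3.324, 2.925)
continuing one RK4 step at a time; state shown every 25 steps (Δt=0.25):
t=0.250: state=(3.170, 4.436)
t=0.500: state=(2.588, 6.564)
t=0.750: state=(1.799, 8.276)
t=1.000: state=(1.140, 8.831)
t=1.250: state=(0.722, 8.354)
t=1.500: state=(0.487, 7.358)
t=1.750: state=(0.358, 6.230)
t=2.000: state=(0.288, 5.162)
t=2.250: state=(0.251, 4.227)
t=2.500: state=(0.234, 3.442)
t=2.750: state=(0.231, 2.796)
t=3.000: state=(0.240, 2.273)
t=3.250: state=(0.258, 1.854)
t=3.500: state=(0.286, 1.519)
t=3.750: state=(0.325, 1.255)
t=4.000: state=(0.376, 1.047)
t=4.250: state=(0.441, 0.884)
t=4.500: state=(0.524, 0.760)
t=4.750: state=(0.628, 0.666)
t=5.000: state=(0.757, 0.600)
t=5.250: state=(0.917, 0.558)
t=5.500: state=(1.114, 0.540)
t=5.750: state=(1.353, 0.548)
t=6.000: state=(1.640, 0.591)
t=6.250: state=(1.978, 0.682)
t=6.500: state=(2.362, 0.855)
t=6.750: state=(2.766, 1.170)
t=7.000: state=(3.128, 1.749)
t=7.220: state=(3.313, 2.632)
largest grid value and its neighbours: x(0.030)=3.32397, x(0.040)=3.32410, x(0.050)=3.32361
parabola through these three points peaks at t≈0.037 with x≈3.32412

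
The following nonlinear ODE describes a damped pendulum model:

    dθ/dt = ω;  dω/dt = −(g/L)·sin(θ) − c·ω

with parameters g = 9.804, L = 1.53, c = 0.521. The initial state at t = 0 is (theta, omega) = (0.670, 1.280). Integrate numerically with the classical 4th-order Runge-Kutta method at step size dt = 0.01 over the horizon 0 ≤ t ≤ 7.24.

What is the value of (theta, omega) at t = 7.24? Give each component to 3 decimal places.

t=0.000: state=(0.670, 1.280)
step 1 (dt=0.01): k1=(1.280, -4.646), k2=(1.257, -4.666), k3=(1.257, -4.665), k4=(1.233, -4.685); state += dt/6·(k1+2k2+2k3+k4)
t=0.010: state=(0.683, 1.233)
t=0.020: state=(0.695, 1.186)
t=0.030: state=(0.706, 1.139)
continuing one RK4 step at a time; state shown every 25 steps (Δt=0.25):
t=0.250: state=(0.839, 0.067)
t=0.500: state=(0.715, -1.016)
t=0.750: state=(0.367, -1.674)
t=1.000: state=(-0.068, -1.685)
t=1.250: state=(-0.425, -1.091)
t=1.500: state=(-0.589, -0.203)
t=1.750: state=(-0.530, 0.640)
t=2.000: state=(-0.295, 1.174)
t=2.250: state=(0.017, 1.235)
t=2.500: state=(0.284, 0.843)
t=2.750: state=(0.417, 0.203)
t=3.000: state=(0.387, -0.427)
t=3.250: state=(0.223, -0.835)
t=3.500: state=(-0.002, -0.897)
t=3.750: state=(-0.198, -0.626)
t=4.000: state=(-0.299, -0.165)
t=4.250: state=(-0.280, 0.297)
t=4.500: state=(-0.164, 0.599)
t=4.750: state=(-0.002, 0.649)
t=5.000: state=(0.140, 0.458)
t=5.250: state=(0.215, 0.125)
t=5.500: state=(0.203, -0.212)
t=5.750: state=(0.119, -0.431)
t=6.000: state=(0.002, -0.469)
t=6.250: state=(-0.101, -0.332)
t=6.500: state=(-0.155, -0.091)
t=6.750: state=(-0.146, 0.153)
t=7.000: state=(-0.086, 0.312)
t=7.240: state=(-0.005, 0.340)

(theta, omega) = (-0.005, 0.340)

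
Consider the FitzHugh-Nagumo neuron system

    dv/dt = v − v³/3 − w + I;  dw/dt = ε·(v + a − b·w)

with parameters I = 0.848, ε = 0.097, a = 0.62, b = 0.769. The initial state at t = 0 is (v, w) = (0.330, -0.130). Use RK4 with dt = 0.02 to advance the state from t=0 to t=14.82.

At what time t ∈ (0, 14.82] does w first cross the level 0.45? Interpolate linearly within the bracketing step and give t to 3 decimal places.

t=0.000: state=(0.330, -0.130)
step 1 (dt=0.02): k1=(1.296, 0.102), k2=(1.306, 0.103), k3=(1.307, 0.103), k4=(1.317, 0.104); state += dt/6·(k1+2k2+2k3+k4)
t=0.020: state=(0.356, -0.128)
t=0.040: state=(0.383, -0.126)
t=0.060: state=(0.410, -0.124)
continuing one RK4 step at a time; state shown every 25 steps (Δt=0.5):
t=0.500: state=(1.078, -0.063)
t=1.000: state=(1.714, 0.037)
t=1.500: state=(1.946, 0.154)
t=2.000: state=(1.976, 0.271)
t=2.500: state=(1.952, 0.385)
t=2.800: state=(1.932, 0.450)
next step: t=2.820: state=(1.930, 0.454) — w has crossed 0.45
linear interpolation between t=2.800 (0.44981) and t=2.820 (0.45408) → t≈2.801

t = 2.801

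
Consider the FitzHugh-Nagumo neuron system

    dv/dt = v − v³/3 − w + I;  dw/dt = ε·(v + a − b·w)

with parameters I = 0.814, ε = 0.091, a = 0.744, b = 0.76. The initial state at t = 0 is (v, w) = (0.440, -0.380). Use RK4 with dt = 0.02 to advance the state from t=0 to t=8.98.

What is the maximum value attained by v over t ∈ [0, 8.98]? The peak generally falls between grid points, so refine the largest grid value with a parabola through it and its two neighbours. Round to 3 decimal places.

max v = 2.046

t=0.000: state=(0.440, -0.380)
step 1 (dt=0.02): k1=(1.606, 0.134), k2=(1.617, 0.135), k3=(1.617, 0.135), k4=(1.629, 0.137); state += dt/6·(k1+2k2+2k3+k4)
t=0.020: state=(0.472, -0.377)
t=0.040: state=(0.505, -0.375)
t=0.060: state=(0.538, -0.372)
continuing one RK4 step at a time; state shown every 25 steps (Δt=0.5):
t=0.500: state=(1.314, -0.295)
t=1.000: state=(1.894, -0.178)
t=1.500: state=(2.039, -0.049)
t=2.000: state=(2.038, 0.077)
t=2.500: state=(2.007, 0.198)
t=3.000: state=(1.969, 0.314)
t=3.500: state=(1.931, 0.424)
t=4.000: state=(1.892, 0.528)
t=4.500: state=(1.852, 0.627)
t=5.000: state=(1.813, 0.721)
t=5.500: state=(1.773, 0.810)
t=6.000: state=(1.733, 0.894)
t=6.500: state=(1.692, 0.973)
t=7.000: state=(1.651, 1.048)
t=7.500: state=(1.609, 1.119)
t=8.000: state=(1.566, 1.185)
t=8.500: state=(1.523, 1.247)
t=8.980: state=(1.480, 1.303)
largest grid value and its neighbours: v(1.680)=2.04612, v(1.700)=2.04623, v(1.720)=2.04623
parabola through these three points peaks at t≈1.710 with v≈2.04624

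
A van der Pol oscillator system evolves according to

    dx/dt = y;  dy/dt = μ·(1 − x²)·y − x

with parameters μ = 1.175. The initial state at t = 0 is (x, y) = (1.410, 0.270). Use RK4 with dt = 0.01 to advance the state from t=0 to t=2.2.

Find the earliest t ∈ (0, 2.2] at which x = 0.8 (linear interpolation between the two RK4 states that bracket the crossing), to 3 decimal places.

t=0.000: state=(1.410, 0.270)
step 1 (dt=0.01): k1=(0.270, -1.723), k2=(0.261, -1.716), k3=(0.261, -1.716), k4=(0.253, -1.708); state += dt/6·(k1+2k2+2k3+k4)
t=0.010: state=(1.413, 0.253)
t=0.020: state=(1.415, 0.236)
t=0.030: state=(1.417, 0.219)
continuing one RK4 step at a time; state shown every 10 steps (Δt=0.1):
t=0.100: state=(1.429, 0.106)
t=0.200: state=(1.432, -0.041)
t=0.300: state=(1.421, -0.171)
t=0.400: state=(1.398, -0.285)
t=0.500: state=(1.364, -0.388)
t=0.600: state=(1.321, -0.481)
t=0.700: state=(1.268, -0.569)
t=0.800: state=(1.207, -0.654)
t=0.900: state=(1.137, -0.741)
t=1.000: state=(1.059, -0.832)
t=1.100: state=(0.971, -0.930)
t=1.200: state=(0.872, -1.040)
t=1.260: state=(0.808, -1.112)
next step: t=1.270: state=(0.797, -1.125) — x has crossed 0.8
linear interpolation between t=1.260 (0.80790) and t=1.270 (0.79671) → t≈1.267

t = 1.267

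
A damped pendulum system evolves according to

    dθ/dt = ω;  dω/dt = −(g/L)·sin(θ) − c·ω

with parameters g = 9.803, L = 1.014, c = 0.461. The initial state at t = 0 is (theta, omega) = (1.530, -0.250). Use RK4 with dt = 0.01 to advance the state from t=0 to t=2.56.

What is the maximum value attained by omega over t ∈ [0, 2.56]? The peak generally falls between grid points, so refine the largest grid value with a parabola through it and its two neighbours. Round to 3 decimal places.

max omega = 2.998

t=0.000: state=(1.530, -0.250)
step 1 (dt=0.01): k1=(-0.250, -9.544), k2=(-0.298, -9.522), k3=(-0.298, -9.522), k4=(-0.345, -9.499); state += dt/6·(k1+2k2+2k3+k4)
t=0.010: state=(1.527, -0.345)
t=0.020: state=(1.523, -0.440)
t=0.030: state=(1.518, -0.534)
continuing one RK4 step at a time; state shown every 10 steps (Δt=0.1):
t=0.100: state=(1.458, -1.181)
t=0.200: state=(1.296, -2.055)
t=0.300: state=(1.050, -2.833)
t=0.400: state=(0.735, -3.441)
t=0.500: state=(0.371, -3.780)
t=0.600: state=(-0.010, -3.777)
t=0.700: state=(-0.373, -3.424)
t=0.800: state=(-0.685, -2.790)
t=0.900: state=(-0.925, -1.980)
t=1.000: state=(-1.079, -1.091)
t=1.100: state=(-1.143, -0.193)
t=1.200: state=(-1.118, 0.674)
t=1.300: state=(-1.010, 1.472)
t=1.400: state=(-0.828, 2.159)
t=1.500: state=(-0.584, 2.675)
t=1.600: state=(-0.300, 2.959)
t=1.700: state=(-0.002, 2.966)
t=1.800: state=(0.284, 2.697)
t=1.900: state=(0.530, 2.198)
t=2.000: state=(0.718, 1.543)
t=2.100: state=(0.836, 0.807)
t=2.200: state=(0.879, 0.052)
t=2.300: state=(0.847, -0.671)
t=2.400: state=(0.747, -1.320)
t=2.500: state=(0.587, -1.848)
t=2.560: state=(0.469, -2.086)
largest grid value and its neighbours: omega(1.640)=2.99588, omega(1.650)=2.99805, omega(1.660)=2.99735
parabola through these three points peaks at t≈1.653 with omega≈2.99814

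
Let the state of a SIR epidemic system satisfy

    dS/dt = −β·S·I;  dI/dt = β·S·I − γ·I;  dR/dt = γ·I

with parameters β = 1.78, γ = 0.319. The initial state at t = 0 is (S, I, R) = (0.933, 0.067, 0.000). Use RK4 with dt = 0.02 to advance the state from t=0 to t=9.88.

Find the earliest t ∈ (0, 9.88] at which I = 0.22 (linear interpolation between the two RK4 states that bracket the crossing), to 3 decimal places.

t = 0.995

t=0.000: state=(0.933, 0.067, 0.000)
step 1 (dt=0.02): k1=(-0.111, 0.090, 0.021), k2=(-0.113, 0.091, 0.022), k3=(-0.113, 0.091, 0.022), k4=(-0.114, 0.092, 0.022); state += dt/6·(k1+2k2+2k3+k4)
t=0.020: state=(0.931, 0.069, 0.000)
t=0.040: state=(0.928, 0.071, 0.001)
t=0.060: state=(0.926, 0.073, 0.001)
continuing one RK4 step at a time; state shown every 25 steps (Δt=0.5):
t=0.500: state=(0.858, 0.127, 0.015)
t=0.980: state=(0.742, 0.217, 0.041)
next step: t=1.000: state=(0.736, 0.221, 0.042) — I has crossed 0.22
linear interpolation between t=0.980 (0.21676) and t=1.000 (0.22113) → t≈0.995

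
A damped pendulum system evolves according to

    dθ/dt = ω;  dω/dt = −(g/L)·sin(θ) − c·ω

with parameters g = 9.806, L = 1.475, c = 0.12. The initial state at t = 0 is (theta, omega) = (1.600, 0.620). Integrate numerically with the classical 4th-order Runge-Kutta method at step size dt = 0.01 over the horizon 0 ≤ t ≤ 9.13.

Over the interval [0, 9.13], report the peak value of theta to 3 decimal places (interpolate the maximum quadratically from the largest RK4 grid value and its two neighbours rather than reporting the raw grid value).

max theta = 1.629

t=0.000: state=(1.600, 0.620)
step 1 (dt=0.01): k1=(0.620, -6.720), k2=(0.586, -6.715), k3=(0.586, -6.715), k4=(0.553, -6.710); state += dt/6·(k1+2k2+2k3+k4)
t=0.010: state=(1.606, 0.553)
t=0.020: state=(1.611, 0.486)
t=0.030: state=(1.616, 0.419)
continuing one RK4 step at a time; state shown every 50 steps (Δt=0.5):
t=0.500: state=(1.090, -2.587)
t=1.000: state=(-0.575, -3.219)
t=1.500: state=(-1.472, -0.178)
t=2.000: state=(-0.768, 2.819)
t=2.500: state=(0.787, 2.572)
t=3.000: state=(1.320, -0.530)
t=3.500: state=(0.350, -2.993)
t=4.000: state=(-0.990, -1.699)
t=4.500: state=(-1.074, 1.353)
t=5.000: state=(0.117, 2.826)
t=5.500: state=(1.089, 0.662)
t=6.000: state=(0.695, -2.081)
t=6.500: state=(-0.541, -2.188)
t=7.000: state=(-1.019, 0.427)
t=7.500: state=(-0.214, 2.418)
t=8.000: state=(0.818, 1.187)
t=8.500: state=(0.753, -1.396)
t=9.000: state=(-0.268, -2.136)
t=9.130: state=(-0.524, -1.770)
largest grid value and its neighbours: theta(0.080)=1.62818, theta(0.090)=1.62870, theta(0.100)=1.62856
parabola through these three points peaks at t≈0.093 with theta≈1.62872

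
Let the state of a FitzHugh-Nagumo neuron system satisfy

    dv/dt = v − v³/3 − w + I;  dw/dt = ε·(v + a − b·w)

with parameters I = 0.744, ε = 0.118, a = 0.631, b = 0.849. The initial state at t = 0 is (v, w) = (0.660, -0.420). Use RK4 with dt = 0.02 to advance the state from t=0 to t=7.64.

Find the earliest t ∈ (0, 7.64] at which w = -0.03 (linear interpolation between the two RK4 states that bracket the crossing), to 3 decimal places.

t=0.000: state=(0.660, -0.420)
step 1 (dt=0.02): k1=(1.728, 0.194), k2=(1.736, 0.196), k3=(1.736, 0.196), k4=(1.743, 0.198); state += dt/6·(k1+2k2+2k3+k4)
t=0.020: state=(0.695, -0.416)
t=0.040: state=(0.730, -0.412)
t=0.060: state=(0.765, -0.408)
continuing one RK4 step at a time; state shown every 25 steps (Δt=0.5):
t=0.500: state=(1.508, -0.300)
t=1.000: state=(1.941, -0.147)
t=1.360: state=(2.014, -0.032)
next step: t=1.380: state=(2.016, -0.026) — w has crossed -0.03
linear interpolation between t=1.360 (-0.03250) and t=1.380 (-0.02619) → t≈1.368

t = 1.368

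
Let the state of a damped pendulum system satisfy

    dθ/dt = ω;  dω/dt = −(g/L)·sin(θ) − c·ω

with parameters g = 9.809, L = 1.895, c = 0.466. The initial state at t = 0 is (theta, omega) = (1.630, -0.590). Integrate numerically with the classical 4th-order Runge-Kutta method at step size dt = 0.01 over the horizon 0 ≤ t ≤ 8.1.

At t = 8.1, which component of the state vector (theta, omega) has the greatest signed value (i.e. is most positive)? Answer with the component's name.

largest component: omega

t=0.000: state=(1.630, -0.590)
step 1 (dt=0.01): k1=(-0.590, -4.892), k2=(-0.614, -4.882), k3=(-0.614, -4.882), k4=(-0.639, -4.871); state += dt/6·(k1+2k2+2k3+k4)
t=0.010: state=(1.624, -0.639)
t=0.020: state=(1.617, -0.687)
t=0.030: state=(1.610, -0.736)
continuing one RK4 step at a time; state shown every 50 steps (Δt=0.5):
t=0.500: state=(0.783, -2.607)
t=1.000: state=(-0.557, -2.209)
t=1.500: state=(-1.102, 0.088)
t=2.000: state=(-0.563, 1.849)
t=2.500: state=(0.395, 1.582)
t=3.000: state=(0.766, -0.157)
t=3.500: state=(0.325, -1.397)
t=4.000: state=(-0.347, -1.014)
t=4.500: state=(-0.530, 0.298)
t=5.000: state=(-0.146, 1.050)
t=5.500: state=(0.306, 0.583)
t=6.000: state=(0.353, -0.376)
t=6.500: state=(0.031, -0.758)
t=7.000: state=(-0.256, -0.283)
t=7.500: state=(-0.221, 0.382)
t=8.000: state=(0.034, 0.519)
t=8.100: state=(0.083, 0.465)
compare at T: theta=0.083, omega=0.465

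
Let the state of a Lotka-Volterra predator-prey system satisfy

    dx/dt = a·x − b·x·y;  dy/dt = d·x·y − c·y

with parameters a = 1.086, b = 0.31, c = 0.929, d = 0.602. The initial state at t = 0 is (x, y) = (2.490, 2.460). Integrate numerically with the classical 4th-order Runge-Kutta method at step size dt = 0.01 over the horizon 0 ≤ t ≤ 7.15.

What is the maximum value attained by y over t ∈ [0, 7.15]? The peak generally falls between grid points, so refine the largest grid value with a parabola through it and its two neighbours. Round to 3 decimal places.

max y = 5.972

t=0.000: state=(2.490, 2.460)
step 1 (dt=0.01): k1=(0.805, 1.402), k2=(0.801, 1.412), k3=(0.801, 1.412), k4=(0.797, 1.422); state += dt/6·(k1+2k2+2k3+k4)
t=0.010: state=(2.498, 2.474)
t=0.020: state=(2.506, 2.488)
t=0.030: state=(2.514, 2.503)
continuing one RK4 step at a time; state shown every 25 steps (Δt=0.25):
t=0.250: state=(2.659, 2.876)
t=0.500: state=(2.735, 3.426)
t=0.750: state=(2.683, 4.090)
t=1.000: state=(2.494, 4.794)
t=1.250: state=(2.201, 5.417)
t=1.500: state=(1.864, 5.831)
t=1.750: state=(1.545, 5.972)
t=2.000: state=(1.280, 5.851)
t=2.250: state=(1.079, 5.535)
t=2.500: state=(0.937, 5.104)
t=2.750: state=(0.843, 4.623)
t=3.000: state=(0.788, 4.142)
t=3.250: state=(0.763, 3.689)
t=3.500: state=(0.765, 3.280)
t=3.750: state=(0.789, 2.921)
t=4.000: state=(0.836, 2.616)
t=4.250: state=(0.904, 2.364)
t=4.500: state=(0.996, 2.161)
t=4.750: state=(1.112, 2.007)
t=5.000: state=(1.254, 1.900)
t=5.250: state=(1.424, 1.842)
t=5.500: state=(1.620, 1.836)
t=5.750: state=(1.841, 1.888)
t=6.000: state=(2.077, 2.009)
t=6.250: state=(2.315, 2.217)
t=6.500: state=(2.529, 2.532)
t=6.750: state=(2.683, 2.974)
t=7.000: state=(2.735, 3.549)
t=7.150: state=(2.705, 3.949)
largest grid value and its neighbours: y(1.740)=5.97165, y(1.750)=5.97194, y(1.760)=5.97180
parabola through these three points peaks at t≈1.752 with y≈5.97194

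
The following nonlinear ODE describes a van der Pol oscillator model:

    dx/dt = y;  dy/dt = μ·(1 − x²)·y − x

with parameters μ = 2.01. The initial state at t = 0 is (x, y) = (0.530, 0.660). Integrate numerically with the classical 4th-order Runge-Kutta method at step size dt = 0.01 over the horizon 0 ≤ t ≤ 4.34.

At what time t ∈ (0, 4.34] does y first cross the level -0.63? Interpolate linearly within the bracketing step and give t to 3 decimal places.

t=0.000: state=(0.530, 0.660)
step 1 (dt=0.01): k1=(0.660, 0.424), k2=(0.662, 0.419), k3=(0.662, 0.419), k4=(0.664, 0.414); state += dt/6·(k1+2k2+2k3+k4)
t=0.010: state=(0.537, 0.664)
t=0.020: state=(0.543, 0.668)
t=0.030: state=(0.550, 0.672)
continuing one RK4 step at a time; state shown every 20 steps (Δt=0.2):
t=0.200: state=(0.669, 0.719)
t=0.400: state=(0.812, 0.700)
t=0.600: state=(0.942, 0.584)
t=0.800: state=(1.041, 0.388)
t=1.000: state=(1.095, 0.159)
t=1.200: state=(1.104, -0.066)
t=1.400: state=(1.070, -0.272)
t=1.600: state=(0.996, -0.469)
t=1.750: state=(0.914, -0.627)
next step: t=1.760: state=(0.908, -0.638) — y has crossed -0.63
linear interpolation between t=1.750 (-0.62671) and t=1.760 (-0.63798) → t≈1.753

t = 1.753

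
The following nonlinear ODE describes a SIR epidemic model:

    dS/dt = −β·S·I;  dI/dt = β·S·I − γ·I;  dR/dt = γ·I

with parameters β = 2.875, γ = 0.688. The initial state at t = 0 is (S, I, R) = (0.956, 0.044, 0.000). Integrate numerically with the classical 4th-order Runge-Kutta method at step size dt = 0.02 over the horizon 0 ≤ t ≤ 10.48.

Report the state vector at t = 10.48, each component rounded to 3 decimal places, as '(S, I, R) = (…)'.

(S, I, R) = (0.016, 0.003, 0.981)

t=0.000: state=(0.956, 0.044, 0.000)
step 1 (dt=0.02): k1=(-0.121, 0.091, 0.030), k2=(-0.123, 0.092, 0.031), k3=(-0.123, 0.092, 0.031), k4=(-0.126, 0.094, 0.032); state += dt/6·(k1+2k2+2k3+k4)
t=0.020: state=(0.954, 0.046, 0.001)
t=0.040: state=(0.951, 0.048, 0.001)
t=0.060: state=(0.948, 0.050, 0.002)
continuing one RK4 step at a time; state shown every 25 steps (Δt=0.5):
t=0.500: state=(0.858, 0.116, 0.026)
t=1.000: state=(0.664, 0.249, 0.087)
t=1.500: state=(0.419, 0.384, 0.197)
t=2.000: state=(0.231, 0.429, 0.340)
t=2.500: state=(0.127, 0.390, 0.483)
t=3.000: state=(0.076, 0.319, 0.605)
t=3.500: state=(0.051, 0.247, 0.702)
t=4.000: state=(0.037, 0.186, 0.776)
t=4.500: state=(0.030, 0.139, 0.832)
t=5.000: state=(0.025, 0.102, 0.873)
t=5.500: state=(0.022, 0.075, 0.903)
t=6.000: state=(0.020, 0.055, 0.925)
t=6.500: state=(0.019, 0.040, 0.941)
t=7.000: state=(0.018, 0.029, 0.953)
t=7.500: state=(0.017, 0.021, 0.962)
t=8.000: state=(0.017, 0.015, 0.968)
t=8.500: state=(0.016, 0.011, 0.972)
t=9.000: state=(0.016, 0.008, 0.976)
t=9.500: state=(0.016, 0.006, 0.978)
t=10.000: state=(0.016, 0.004, 0.980)
t=10.480: state=(0.016, 0.003, 0.981)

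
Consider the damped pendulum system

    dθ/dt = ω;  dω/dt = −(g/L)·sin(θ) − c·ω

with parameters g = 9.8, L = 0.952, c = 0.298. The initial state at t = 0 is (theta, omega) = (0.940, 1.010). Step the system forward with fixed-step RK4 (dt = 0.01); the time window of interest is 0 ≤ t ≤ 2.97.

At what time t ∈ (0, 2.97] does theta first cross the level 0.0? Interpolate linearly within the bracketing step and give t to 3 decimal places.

t=0.000: state=(0.940, 1.010)
step 1 (dt=0.01): k1=(1.010, -8.614), k2=(0.967, -8.632), k3=(0.967, -8.630), k4=(0.924, -8.647); state += dt/6·(k1+2k2+2k3+k4)
t=0.010: state=(0.950, 0.924)
t=0.020: state=(0.958, 0.837)
t=0.030: state=(0.966, 0.750)
continuing one RK4 step at a time; state shown every 10 steps (Δt=0.1):
t=0.100: state=(0.998, 0.140)
t=0.200: state=(0.969, -0.712)
t=0.300: state=(0.857, -1.497)
t=0.400: state=(0.673, -2.158)
t=0.500: state=(0.432, -2.629)
t=0.600: state=(0.156, -2.846)
t=0.650: state=(0.013, -2.847)
next step: t=0.660: state=(-0.015, -2.839) — theta has crossed 0.0
linear interpolation between t=0.650 (0.01342) and t=0.660 (-0.01501) → t≈0.655

t = 0.655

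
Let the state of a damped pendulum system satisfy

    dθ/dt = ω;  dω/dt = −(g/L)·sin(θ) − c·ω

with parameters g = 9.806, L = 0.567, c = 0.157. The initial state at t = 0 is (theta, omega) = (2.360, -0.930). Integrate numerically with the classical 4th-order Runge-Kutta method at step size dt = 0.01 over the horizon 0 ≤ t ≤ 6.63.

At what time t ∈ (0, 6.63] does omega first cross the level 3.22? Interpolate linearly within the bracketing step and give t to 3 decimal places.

t=0.000: state=(2.360, -0.930)
step 1 (dt=0.01): k1=(-0.930, -12.036), k2=(-0.990, -12.084), k3=(-0.990, -12.088), k4=(-1.051, -12.138); state += dt/6·(k1+2k2+2k3+k4)
t=0.010: state=(2.350, -1.051)
t=0.020: state=(2.339, -1.173)
t=0.030: state=(2.327, -1.296)
continuing one RK4 step at a time; state shown every 25 steps (Δt=0.25):
t=0.250: state=(1.710, -4.474)
t=0.500: state=(0.136, -7.476)
t=0.750: state=(-1.479, -4.632)
t=1.000: state=(-2.100, -0.479)
t=1.240: state=(-1.781, 3.203)
next step: t=1.250: state=(-1.748, 3.367) — omega has crossed 3.22
linear interpolation between t=1.240 (3.20285) and t=1.250 (3.36739) → t≈1.241

t = 1.241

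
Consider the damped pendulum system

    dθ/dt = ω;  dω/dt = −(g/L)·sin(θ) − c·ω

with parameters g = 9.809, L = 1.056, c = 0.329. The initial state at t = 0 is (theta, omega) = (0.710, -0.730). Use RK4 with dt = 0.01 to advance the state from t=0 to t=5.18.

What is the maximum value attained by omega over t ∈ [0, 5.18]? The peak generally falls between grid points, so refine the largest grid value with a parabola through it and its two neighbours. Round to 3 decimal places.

max omega = 1.738

t=0.000: state=(0.710, -0.730)
step 1 (dt=0.01): k1=(-0.730, -5.815), k2=(-0.759, -5.779), k3=(-0.759, -5.778), k4=(-0.788, -5.742); state += dt/6·(k1+2k2+2k3+k4)
t=0.010: state=(0.702, -0.788)
t=0.020: state=(0.694, -0.845)
t=0.030: state=(0.686, -0.901)
continuing one RK4 step at a time; state shown every 20 steps (Δt=0.2):
t=0.200: state=(0.460, -1.696)
t=0.400: state=(0.072, -2.064)
t=0.600: state=(-0.316, -1.700)
t=0.800: state=(-0.572, -0.795)
t=1.000: state=(-0.622, 0.293)
t=1.200: state=(-0.465, 1.226)
t=1.400: state=(-0.162, 1.711)
t=1.600: state=(0.178, 1.580)
t=1.800: state=(0.434, 0.918)
t=2.000: state=(0.528, 0.002)
t=2.200: state=(0.439, -0.856)
t=2.400: state=(0.208, -1.385)
t=2.600: state=(-0.080, -1.409)
t=2.800: state=(-0.322, -0.944)
t=3.000: state=(-0.439, -0.194)
t=3.200: state=(-0.399, 0.570)
t=3.400: state=(-0.227, 1.100)
t=3.600: state=(0.013, 1.222)
t=3.800: state=(0.233, 0.913)
t=4.000: state=(0.359, 0.312)
t=4.200: state=(0.354, -0.354)
t=4.400: state=(0.228, -0.860)
t=4.600: state=(0.032, -1.041)
t=4.800: state=(-0.163, -0.849)
t=5.000: state=(-0.289, -0.377)
t=5.180: state=(-0.311, 0.136)
largest grid value and its neighbours: omega(1.450)=1.73763, omega(1.460)=1.73810, omega(1.470)=1.73696
parabola through these three points peaks at t≈1.458 with omega≈1.73813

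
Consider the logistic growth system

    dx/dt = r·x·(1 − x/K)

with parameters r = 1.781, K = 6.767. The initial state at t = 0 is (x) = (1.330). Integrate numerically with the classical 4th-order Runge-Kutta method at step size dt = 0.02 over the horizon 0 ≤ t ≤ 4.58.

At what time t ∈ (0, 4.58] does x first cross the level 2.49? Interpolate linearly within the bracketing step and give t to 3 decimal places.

t=0.000: state=(1.330)
step 1 (dt=0.02): k1=(1.903), k2=(1.924), k3=(1.924), k4=(1.944); state += dt/6·(k1+2k2+2k3+k4)
t=0.020: state=(1.368)
t=0.040: state=(1.408)
t=0.060: state=(1.448)
continuing one RK4 step at a time; state shown every 10 steps (Δt=0.2):
t=0.200: state=(1.752)
t=0.400: state=(2.252)
t=0.480: state=(2.471)
next step: t=0.500: state=(2.527) — x has crossed 2.49
linear interpolation between t=0.480 (2.47083) and t=0.500 (2.52697) → t≈0.487

t = 0.487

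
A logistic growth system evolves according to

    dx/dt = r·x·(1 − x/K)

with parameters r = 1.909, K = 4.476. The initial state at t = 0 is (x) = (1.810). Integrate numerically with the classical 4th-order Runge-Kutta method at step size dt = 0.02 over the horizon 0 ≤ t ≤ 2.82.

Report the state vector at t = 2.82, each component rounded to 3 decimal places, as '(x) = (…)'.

(x) = (4.446)

t=0.000: state=(1.810)
step 1 (dt=0.02): k1=(2.058), k2=(2.065), k3=(2.065), k4=(2.072); state += dt/6·(k1+2k2+2k3+k4)
t=0.020: state=(1.851)
t=0.040: state=(1.893)
t=0.060: state=(1.935)
continuing one RK4 step at a time; state shown every 5 steps (Δt=0.1):
t=0.100: state=(2.019)
t=0.200: state=(2.232)
t=0.300: state=(2.445)
t=0.400: state=(2.654)
t=0.500: state=(2.856)
t=0.600: state=(3.048)
t=0.700: state=(3.227)
t=0.800: state=(3.391)
t=0.900: state=(3.540)
t=1.000: state=(3.674)
t=1.100: state=(3.792)
t=1.200: state=(3.895)
t=1.300: state=(3.985)
t=1.400: state=(4.063)
t=1.500: state=(4.129)
t=1.600: state=(4.185)
t=1.700: state=(4.233)
t=1.800: state=(4.273)
t=1.900: state=(4.307)
t=2.000: state=(4.336)
t=2.100: state=(4.359)
t=2.200: state=(4.379)
t=2.300: state=(4.396)
t=2.400: state=(4.410)
t=2.500: state=(4.421)
t=2.600: state=(4.430)
t=2.700: state=(4.438)
t=2.800: state=(4.445)
t=2.820: state=(4.446)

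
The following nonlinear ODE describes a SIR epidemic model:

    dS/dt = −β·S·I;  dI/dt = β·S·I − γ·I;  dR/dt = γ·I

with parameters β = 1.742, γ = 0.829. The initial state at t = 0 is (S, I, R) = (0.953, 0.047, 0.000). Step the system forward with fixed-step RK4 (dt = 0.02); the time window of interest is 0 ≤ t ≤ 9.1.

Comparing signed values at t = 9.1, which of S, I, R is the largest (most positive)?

t=0.000: state=(0.953, 0.047, 0.000)
step 1 (dt=0.02): k1=(-0.078, 0.039, 0.039), k2=(-0.079, 0.039, 0.039), k3=(-0.079, 0.039, 0.039), k4=(-0.079, 0.040, 0.040); state += dt/6·(k1+2k2+2k3+k4)
t=0.020: state=(0.951, 0.048, 0.001)
t=0.040: state=(0.950, 0.049, 0.002)
t=0.060: state=(0.948, 0.049, 0.002)
continuing one RK4 step at a time; state shown every 25 steps (Δt=0.5):
t=0.500: state=(0.906, 0.070, 0.024)
t=1.000: state=(0.842, 0.099, 0.059)
t=1.500: state=(0.762, 0.132, 0.107)
t=2.000: state=(0.670, 0.162, 0.168)
t=2.500: state=(0.576, 0.184, 0.240)
t=3.000: state=(0.488, 0.193, 0.319)
t=3.500: state=(0.413, 0.189, 0.398)
t=4.000: state=(0.352, 0.174, 0.474)
t=4.500: state=(0.305, 0.153, 0.542)
t=5.000: state=(0.270, 0.130, 0.600)
t=5.500: state=(0.243, 0.107, 0.649)
t=6.000: state=(0.224, 0.087, 0.690)
t=6.500: state=(0.209, 0.069, 0.722)
t=7.000: state=(0.198, 0.055, 0.747)
t=7.500: state=(0.190, 0.043, 0.767)
t=8.000: state=(0.184, 0.033, 0.783)
t=8.500: state=(0.179, 0.026, 0.795)
t=9.000: state=(0.176, 0.020, 0.804)
t=9.100: state=(0.175, 0.019, 0.806)
compare at T: S=0.175, I=0.019, R=0.806

largest component: R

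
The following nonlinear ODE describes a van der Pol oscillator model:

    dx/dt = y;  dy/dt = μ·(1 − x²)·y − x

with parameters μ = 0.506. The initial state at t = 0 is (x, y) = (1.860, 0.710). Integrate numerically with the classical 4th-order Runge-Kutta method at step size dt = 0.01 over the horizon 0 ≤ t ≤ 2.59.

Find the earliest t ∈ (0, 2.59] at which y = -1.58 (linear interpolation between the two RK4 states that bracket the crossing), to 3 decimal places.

t=0.000: state=(1.860, 0.710)
step 1 (dt=0.01): k1=(0.710, -2.744), k2=(0.696, -2.735), k3=(0.696, -2.735), k4=(0.683, -2.726); state += dt/6·(k1+2k2+2k3+k4)
t=0.010: state=(1.867, 0.683)
t=0.020: state=(1.874, 0.655)
t=0.030: state=(1.880, 0.629)
continuing one RK4 step at a time; state shown every 10 steps (Δt=0.1):
t=0.100: state=(1.918, 0.446)
t=0.200: state=(1.950, 0.207)
t=0.300: state=(1.960, -0.002)
t=0.400: state=(1.950, -0.185)
t=0.500: state=(1.924, -0.341)
t=0.600: state=(1.883, -0.477)
t=0.700: state=(1.829, -0.596)
t=0.800: state=(1.764, -0.703)
t=0.900: state=(1.689, -0.800)
t=1.000: state=(1.604, -0.892)
t=1.100: state=(1.511, -0.980)
t=1.200: state=(1.408, -1.067)
t=1.300: state=(1.297, -1.156)
t=1.400: state=(1.177, -1.247)
t=1.500: state=(1.047, -1.343)
t=1.600: state=(0.908, -1.444)
t=1.700: state=(0.758, -1.550)
t=1.720: state=(0.727, -1.572)
next step: t=1.730: state=(0.711, -1.583) — y has crossed -1.58
linear interpolation between t=1.720 (-1.57234) and t=1.730 (-1.58338) → t≈1.727

t = 1.727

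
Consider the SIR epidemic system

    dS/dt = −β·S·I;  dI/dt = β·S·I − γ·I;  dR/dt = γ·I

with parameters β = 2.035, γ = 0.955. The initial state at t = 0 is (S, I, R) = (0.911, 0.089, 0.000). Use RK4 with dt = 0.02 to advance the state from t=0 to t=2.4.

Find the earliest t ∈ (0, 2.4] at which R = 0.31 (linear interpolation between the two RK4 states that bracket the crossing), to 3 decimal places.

t=0.000: state=(0.911, 0.089, 0.000)
step 1 (dt=0.02): k1=(-0.165, 0.080, 0.085), k2=(-0.166, 0.080, 0.086), k3=(-0.166, 0.080, 0.086), k4=(-0.167, 0.081, 0.087); state += dt/6·(k1+2k2+2k3+k4)
t=0.020: state=(0.908, 0.091, 0.002)
t=0.040: state=(0.904, 0.092, 0.003)
t=0.060: state=(0.901, 0.094, 0.005)
continuing one RK4 step at a time; state shown every 5 steps (Δt=0.1):
t=0.100: state=(0.894, 0.097, 0.009)
t=0.200: state=(0.876, 0.106, 0.019)
t=0.300: state=(0.856, 0.115, 0.029)
t=0.400: state=(0.836, 0.124, 0.040)
t=0.500: state=(0.814, 0.133, 0.053)
t=0.600: state=(0.792, 0.142, 0.066)
t=0.700: state=(0.768, 0.152, 0.080)
t=0.800: state=(0.744, 0.161, 0.095)
t=0.900: state=(0.720, 0.170, 0.111)
t=1.000: state=(0.695, 0.178, 0.127)
t=1.100: state=(0.669, 0.186, 0.145)
t=1.200: state=(0.644, 0.193, 0.163)
t=1.300: state=(0.619, 0.200, 0.182)
t=1.400: state=(0.594, 0.205, 0.201)
t=1.500: state=(0.569, 0.210, 0.221)
t=1.600: state=(0.545, 0.214, 0.241)
t=1.700: state=(0.522, 0.217, 0.262)
t=1.800: state=(0.499, 0.219, 0.282)
t=1.900: state=(0.477, 0.219, 0.303)
t=1.920: state=(0.473, 0.219, 0.307)
next step: t=1.940: state=(0.469, 0.219, 0.312) — R has crossed 0.31
linear interpolation between t=1.920 (0.30749) and t=1.940 (0.31168) → t≈1.932

t = 1.932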